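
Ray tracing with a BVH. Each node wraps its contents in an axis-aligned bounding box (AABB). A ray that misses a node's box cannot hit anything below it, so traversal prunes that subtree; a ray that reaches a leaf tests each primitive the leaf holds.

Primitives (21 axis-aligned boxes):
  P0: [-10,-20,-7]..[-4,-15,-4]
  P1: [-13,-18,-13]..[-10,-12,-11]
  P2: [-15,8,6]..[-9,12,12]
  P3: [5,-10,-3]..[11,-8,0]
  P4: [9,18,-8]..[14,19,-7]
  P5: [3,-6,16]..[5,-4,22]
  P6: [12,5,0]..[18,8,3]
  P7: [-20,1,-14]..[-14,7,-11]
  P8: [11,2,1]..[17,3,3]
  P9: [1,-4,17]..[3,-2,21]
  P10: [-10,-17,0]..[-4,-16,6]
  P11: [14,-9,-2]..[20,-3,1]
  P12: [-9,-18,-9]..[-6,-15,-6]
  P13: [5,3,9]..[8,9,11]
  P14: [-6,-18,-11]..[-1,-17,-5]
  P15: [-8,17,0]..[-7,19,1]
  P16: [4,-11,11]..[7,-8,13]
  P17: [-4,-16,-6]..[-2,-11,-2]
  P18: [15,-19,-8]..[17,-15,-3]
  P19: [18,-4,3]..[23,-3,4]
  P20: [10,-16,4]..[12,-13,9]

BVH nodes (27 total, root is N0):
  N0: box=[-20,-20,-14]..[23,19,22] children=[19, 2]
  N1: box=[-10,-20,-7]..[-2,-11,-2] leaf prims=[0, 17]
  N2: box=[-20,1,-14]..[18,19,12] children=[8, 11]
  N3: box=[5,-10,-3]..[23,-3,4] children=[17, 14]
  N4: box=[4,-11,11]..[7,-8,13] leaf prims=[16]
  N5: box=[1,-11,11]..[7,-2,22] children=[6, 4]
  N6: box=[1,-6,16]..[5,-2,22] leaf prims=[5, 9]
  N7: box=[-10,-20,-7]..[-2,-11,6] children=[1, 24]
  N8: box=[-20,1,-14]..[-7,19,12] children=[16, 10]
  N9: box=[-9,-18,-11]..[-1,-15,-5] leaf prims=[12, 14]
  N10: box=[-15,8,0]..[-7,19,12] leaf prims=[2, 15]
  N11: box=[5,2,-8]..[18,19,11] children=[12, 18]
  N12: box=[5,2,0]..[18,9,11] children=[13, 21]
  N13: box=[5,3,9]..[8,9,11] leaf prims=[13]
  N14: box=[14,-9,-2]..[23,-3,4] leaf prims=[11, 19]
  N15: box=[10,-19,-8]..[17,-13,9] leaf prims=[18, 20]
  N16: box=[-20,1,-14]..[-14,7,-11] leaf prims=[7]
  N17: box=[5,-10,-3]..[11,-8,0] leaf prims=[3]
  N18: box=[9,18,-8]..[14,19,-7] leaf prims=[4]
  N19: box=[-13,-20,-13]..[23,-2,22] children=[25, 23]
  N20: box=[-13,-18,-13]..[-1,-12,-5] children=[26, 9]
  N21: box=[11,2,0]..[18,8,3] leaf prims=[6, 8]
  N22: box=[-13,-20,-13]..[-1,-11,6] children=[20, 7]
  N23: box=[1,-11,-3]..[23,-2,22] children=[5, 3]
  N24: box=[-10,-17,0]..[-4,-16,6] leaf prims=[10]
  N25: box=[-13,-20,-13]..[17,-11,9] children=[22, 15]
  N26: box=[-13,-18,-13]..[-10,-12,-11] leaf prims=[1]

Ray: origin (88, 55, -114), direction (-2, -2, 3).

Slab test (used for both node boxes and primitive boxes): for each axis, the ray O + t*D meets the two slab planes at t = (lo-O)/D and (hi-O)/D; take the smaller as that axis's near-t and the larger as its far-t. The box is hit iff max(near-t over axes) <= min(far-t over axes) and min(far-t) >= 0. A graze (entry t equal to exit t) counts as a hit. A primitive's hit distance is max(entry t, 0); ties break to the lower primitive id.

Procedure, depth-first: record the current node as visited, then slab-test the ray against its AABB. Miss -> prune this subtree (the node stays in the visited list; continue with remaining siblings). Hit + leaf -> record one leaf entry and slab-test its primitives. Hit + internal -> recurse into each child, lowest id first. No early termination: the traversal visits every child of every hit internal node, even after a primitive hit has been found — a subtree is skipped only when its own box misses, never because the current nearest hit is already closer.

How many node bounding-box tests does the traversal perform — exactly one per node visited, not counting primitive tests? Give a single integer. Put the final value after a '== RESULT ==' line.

Trace the traversal:
N0 x:[65/2,54] y:[18,75/2] z:[100/3,136/3] -> hit [100/3,75/2], descend [2, 19]
  N2 x:[35,54] y:[18,27] z:[100/3,42] -> miss, prune
  N19 x:[65/2,101/2] y:[57/2,75/2] z:[101/3,136/3] -> hit [101/3,75/2], descend [23, 25]
    N23 x:[65/2,87/2] y:[57/2,33] z:[37,136/3] -> miss, prune
    N25 x:[71/2,101/2] y:[33,75/2] z:[101/3,41] -> hit [71/2,75/2], descend [15, 22]
      N15 x:[71/2,39] y:[34,37] z:[106/3,41] -> hit [71/2,37] leaf, test {P18@t=71/2, P20(miss)}
      N22 x:[89/2,101/2] y:[33,75/2] z:[101/3,40] -> miss, prune

Visited [0, 2, 19, 23, 25, 15, 22]. Tests: 7 box, 1 leaf. Nearest: P18.

== RESULT ==
7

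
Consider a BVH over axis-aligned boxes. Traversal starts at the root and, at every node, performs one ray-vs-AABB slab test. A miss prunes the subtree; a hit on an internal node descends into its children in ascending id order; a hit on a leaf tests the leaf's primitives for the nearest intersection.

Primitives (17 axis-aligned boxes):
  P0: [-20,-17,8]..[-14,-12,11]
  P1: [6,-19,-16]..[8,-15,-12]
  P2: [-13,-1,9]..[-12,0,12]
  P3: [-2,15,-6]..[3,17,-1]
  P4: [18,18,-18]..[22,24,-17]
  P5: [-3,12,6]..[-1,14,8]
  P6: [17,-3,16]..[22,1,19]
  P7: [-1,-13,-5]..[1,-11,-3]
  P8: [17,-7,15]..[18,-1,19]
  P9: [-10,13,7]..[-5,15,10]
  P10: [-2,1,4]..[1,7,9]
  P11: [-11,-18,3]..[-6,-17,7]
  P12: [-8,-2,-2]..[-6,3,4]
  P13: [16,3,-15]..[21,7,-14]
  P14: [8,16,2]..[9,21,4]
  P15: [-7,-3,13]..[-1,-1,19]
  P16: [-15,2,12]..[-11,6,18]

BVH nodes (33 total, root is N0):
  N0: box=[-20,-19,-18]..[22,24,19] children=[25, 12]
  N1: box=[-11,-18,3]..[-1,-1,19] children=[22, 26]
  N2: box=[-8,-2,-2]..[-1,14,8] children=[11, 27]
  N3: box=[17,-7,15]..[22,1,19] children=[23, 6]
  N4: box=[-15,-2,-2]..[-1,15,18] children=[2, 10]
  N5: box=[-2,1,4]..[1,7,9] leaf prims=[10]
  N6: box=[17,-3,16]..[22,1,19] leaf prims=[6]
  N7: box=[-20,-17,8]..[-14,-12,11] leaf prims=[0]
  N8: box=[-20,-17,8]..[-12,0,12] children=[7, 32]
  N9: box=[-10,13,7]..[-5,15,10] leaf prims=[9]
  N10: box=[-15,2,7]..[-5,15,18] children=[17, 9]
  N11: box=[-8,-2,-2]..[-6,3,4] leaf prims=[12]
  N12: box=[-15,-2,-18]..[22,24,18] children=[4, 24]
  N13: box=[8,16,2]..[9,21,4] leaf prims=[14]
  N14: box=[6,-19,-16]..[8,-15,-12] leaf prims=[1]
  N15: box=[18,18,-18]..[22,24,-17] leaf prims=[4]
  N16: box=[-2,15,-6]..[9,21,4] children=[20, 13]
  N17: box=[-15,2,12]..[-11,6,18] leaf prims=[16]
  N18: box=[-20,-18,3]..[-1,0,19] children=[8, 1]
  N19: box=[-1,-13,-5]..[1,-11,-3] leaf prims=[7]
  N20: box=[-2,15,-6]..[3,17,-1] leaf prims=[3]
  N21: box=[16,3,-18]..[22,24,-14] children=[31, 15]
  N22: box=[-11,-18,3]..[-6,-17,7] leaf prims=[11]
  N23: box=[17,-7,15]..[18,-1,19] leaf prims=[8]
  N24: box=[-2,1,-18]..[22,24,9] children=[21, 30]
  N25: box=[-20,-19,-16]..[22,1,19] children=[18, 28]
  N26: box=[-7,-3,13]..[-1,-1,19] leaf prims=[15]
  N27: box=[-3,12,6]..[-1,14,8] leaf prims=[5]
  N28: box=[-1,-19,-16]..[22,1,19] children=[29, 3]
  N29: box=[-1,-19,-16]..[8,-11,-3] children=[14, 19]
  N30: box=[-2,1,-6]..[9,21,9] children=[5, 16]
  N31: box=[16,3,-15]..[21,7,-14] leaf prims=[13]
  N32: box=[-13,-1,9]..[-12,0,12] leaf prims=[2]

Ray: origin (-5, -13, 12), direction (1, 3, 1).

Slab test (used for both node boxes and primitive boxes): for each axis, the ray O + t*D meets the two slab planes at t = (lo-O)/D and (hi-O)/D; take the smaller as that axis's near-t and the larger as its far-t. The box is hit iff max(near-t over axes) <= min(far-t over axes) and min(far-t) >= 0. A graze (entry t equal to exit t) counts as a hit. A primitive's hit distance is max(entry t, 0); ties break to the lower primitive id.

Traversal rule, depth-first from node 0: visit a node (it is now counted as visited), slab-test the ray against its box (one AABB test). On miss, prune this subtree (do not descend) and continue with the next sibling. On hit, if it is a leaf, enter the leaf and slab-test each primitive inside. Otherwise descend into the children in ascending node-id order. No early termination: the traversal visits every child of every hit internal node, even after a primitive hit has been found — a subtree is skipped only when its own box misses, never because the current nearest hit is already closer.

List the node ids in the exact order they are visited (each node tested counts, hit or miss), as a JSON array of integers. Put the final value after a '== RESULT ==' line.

Trace the traversal:
N0 x:[-15,27] y:[-2,37/3] z:[-30,7] -> hit [-2,7], descend [12, 25]
  N12 x:[-10,27] y:[11/3,37/3] z:[-30,6] -> hit [11/3,6], descend [4, 24]
    N4 x:[-10,4] y:[11/3,28/3] z:[-14,6] -> hit [11/3,4], descend [2, 10]
      N2 x:[-3,4] y:[11/3,9] z:[-14,-4] -> miss, prune
      N10 x:[-10,0] y:[5,28/3] z:[-5,6] -> miss, prune
    N24 x:[3,27] y:[14/3,37/3] z:[-30,-3] -> miss, prune
  N25 x:[-15,27] y:[-2,14/3] z:[-28,7] -> hit [-2,14/3], descend [18, 28]
    N18 x:[-15,4] y:[-5/3,13/3] z:[-9,7] -> hit [-5/3,4], descend [1, 8]
      N1 x:[-6,4] y:[-5/3,4] z:[-9,7] -> hit [-5/3,4], descend [22, 26]
        N22 x:[-6,-1] y:[-5/3,-4/3] z:[-9,-5] -> miss, prune
        N26 x:[-2,4] y:[10/3,4] z:[1,7] -> hit [10/3,4] leaf, test {P15@t=10/3}
      N8 x:[-15,-7] y:[-4/3,13/3] z:[-4,0] -> miss, prune
    N28 x:[4,27] y:[-2,14/3] z:[-28,7] -> hit [4,14/3], descend [3, 29]
      N3 x:[22,27] y:[2,14/3] z:[3,7] -> miss, prune
      N29 x:[4,13] y:[-2,2/3] z:[-28,-15] -> miss, prune

order=[0, 12, 4, 2, 10, 24, 25, 18, 1, 22, 26, 8, 28, 3, 29]  |boxes|=15  |leaves|=1  hit=P15

== RESULT ==
[0, 12, 4, 2, 10, 24, 25, 18, 1, 22, 26, 8, 28, 3, 29]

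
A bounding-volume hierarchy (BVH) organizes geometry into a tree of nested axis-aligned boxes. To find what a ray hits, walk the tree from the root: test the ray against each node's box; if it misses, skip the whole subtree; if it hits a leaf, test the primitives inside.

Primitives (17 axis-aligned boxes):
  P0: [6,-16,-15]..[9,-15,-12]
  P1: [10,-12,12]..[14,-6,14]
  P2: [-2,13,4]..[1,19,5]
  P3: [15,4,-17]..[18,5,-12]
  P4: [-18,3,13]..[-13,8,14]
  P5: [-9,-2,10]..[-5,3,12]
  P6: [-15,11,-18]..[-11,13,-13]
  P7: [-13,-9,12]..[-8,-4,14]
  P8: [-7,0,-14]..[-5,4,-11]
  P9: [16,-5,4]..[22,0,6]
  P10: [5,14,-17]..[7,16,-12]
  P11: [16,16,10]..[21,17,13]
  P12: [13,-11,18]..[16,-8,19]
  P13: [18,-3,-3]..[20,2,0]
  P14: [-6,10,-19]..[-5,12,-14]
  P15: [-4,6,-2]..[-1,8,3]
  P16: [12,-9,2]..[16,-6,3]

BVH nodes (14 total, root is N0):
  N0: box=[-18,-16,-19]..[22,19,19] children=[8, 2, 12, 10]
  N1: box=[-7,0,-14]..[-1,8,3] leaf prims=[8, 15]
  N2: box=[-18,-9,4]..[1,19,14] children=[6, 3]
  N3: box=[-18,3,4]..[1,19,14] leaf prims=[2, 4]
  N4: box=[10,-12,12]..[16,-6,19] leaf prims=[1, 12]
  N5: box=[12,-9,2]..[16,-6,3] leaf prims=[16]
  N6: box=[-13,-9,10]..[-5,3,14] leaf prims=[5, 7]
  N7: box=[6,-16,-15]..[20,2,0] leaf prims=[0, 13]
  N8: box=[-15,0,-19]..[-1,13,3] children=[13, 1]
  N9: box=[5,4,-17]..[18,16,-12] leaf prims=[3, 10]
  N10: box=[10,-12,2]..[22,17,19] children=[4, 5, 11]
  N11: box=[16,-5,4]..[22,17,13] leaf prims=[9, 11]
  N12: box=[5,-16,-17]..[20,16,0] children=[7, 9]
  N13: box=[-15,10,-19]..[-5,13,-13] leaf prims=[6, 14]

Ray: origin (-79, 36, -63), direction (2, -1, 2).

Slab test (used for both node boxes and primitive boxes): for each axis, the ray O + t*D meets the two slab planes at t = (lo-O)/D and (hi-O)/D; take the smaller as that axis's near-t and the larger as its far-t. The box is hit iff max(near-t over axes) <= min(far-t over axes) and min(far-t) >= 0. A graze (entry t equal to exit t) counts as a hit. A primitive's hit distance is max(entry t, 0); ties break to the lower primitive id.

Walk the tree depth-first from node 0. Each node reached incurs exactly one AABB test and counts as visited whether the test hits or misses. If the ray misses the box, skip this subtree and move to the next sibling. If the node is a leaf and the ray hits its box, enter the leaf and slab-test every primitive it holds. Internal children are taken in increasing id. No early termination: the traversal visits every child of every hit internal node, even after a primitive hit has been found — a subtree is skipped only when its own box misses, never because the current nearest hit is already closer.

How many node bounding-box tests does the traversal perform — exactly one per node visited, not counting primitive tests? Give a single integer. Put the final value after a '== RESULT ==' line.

Walk:
N0 x:[61/2,101/2] y:[17,52] z:[22,41] -> hit [61/2,41], descend [2, 8, 10, 12]
  N2 x:[61/2,40] y:[17,45] z:[67/2,77/2] -> hit [67/2,77/2], descend [3, 6]
    N3 x:[61/2,40] y:[17,33] z:[67/2,77/2] -> miss, prune
    N6 x:[33,37] y:[33,45] z:[73/2,77/2] -> hit [73/2,37] leaf, test {P5@t=73/2, P7(miss)}
  N8 x:[32,39] y:[23,36] z:[22,33] -> hit [32,33], descend [1, 13]
    N1 x:[36,39] y:[28,36] z:[49/2,33] -> miss, prune
    N13 x:[32,37] y:[23,26] z:[22,25] -> miss, prune
  N10 x:[89/2,101/2] y:[19,48] z:[65/2,41] -> miss, prune
  N12 x:[42,99/2] y:[20,52] z:[23,63/2] -> miss, prune

Visited [0, 2, 3, 6, 8, 1, 13, 10, 12]. Tests: 9 box, 1 leaf. Nearest: P5.

== RESULT ==
9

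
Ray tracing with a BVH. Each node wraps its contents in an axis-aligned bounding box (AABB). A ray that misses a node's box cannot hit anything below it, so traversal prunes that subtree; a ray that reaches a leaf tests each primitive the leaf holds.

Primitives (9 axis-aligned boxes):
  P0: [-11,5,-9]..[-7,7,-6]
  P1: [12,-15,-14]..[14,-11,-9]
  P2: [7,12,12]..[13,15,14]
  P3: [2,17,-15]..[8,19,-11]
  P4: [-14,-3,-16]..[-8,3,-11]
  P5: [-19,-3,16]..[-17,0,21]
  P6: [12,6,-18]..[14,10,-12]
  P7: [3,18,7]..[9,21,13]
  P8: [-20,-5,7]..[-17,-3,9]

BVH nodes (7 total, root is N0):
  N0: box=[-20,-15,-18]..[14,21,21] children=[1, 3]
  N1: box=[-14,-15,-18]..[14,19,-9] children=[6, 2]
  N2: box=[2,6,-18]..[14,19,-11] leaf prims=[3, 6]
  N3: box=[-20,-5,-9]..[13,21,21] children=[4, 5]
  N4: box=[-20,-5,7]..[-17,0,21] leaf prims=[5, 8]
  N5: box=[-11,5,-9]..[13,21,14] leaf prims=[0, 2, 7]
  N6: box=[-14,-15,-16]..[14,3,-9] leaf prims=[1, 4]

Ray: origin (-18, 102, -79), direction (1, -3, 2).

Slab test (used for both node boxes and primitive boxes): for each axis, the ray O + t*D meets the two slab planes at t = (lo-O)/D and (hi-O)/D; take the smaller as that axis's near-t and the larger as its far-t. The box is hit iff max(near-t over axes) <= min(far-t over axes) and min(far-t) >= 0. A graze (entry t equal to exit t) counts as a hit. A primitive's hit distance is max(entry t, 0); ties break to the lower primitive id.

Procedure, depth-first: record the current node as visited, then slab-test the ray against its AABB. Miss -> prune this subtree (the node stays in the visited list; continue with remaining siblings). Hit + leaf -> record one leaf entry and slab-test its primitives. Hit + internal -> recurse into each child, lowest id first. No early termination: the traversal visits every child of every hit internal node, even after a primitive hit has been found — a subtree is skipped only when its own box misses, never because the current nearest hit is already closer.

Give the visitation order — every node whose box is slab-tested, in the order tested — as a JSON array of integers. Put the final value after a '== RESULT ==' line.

Walk:
N0 x:[-2,32] y:[27,39] z:[61/2,50] -> hit [61/2,32], descend [1, 3]
  N1 x:[4,32] y:[83/3,39] z:[61/2,35] -> hit [61/2,32], descend [2, 6]
    N2 x:[20,32] y:[83/3,32] z:[61/2,34] -> hit [61/2,32] leaf, test {P3(miss), P6@t=92/3}
    N6 x:[4,32] y:[33,39] z:[63/2,35] -> miss, prune
  N3 x:[-2,31] y:[27,107/3] z:[35,50] -> miss, prune

Summary -> nodes [0, 1, 2, 6, 3]; box-tests=5; leaf-entries=1; first=P6

== RESULT ==
[0, 1, 2, 6, 3]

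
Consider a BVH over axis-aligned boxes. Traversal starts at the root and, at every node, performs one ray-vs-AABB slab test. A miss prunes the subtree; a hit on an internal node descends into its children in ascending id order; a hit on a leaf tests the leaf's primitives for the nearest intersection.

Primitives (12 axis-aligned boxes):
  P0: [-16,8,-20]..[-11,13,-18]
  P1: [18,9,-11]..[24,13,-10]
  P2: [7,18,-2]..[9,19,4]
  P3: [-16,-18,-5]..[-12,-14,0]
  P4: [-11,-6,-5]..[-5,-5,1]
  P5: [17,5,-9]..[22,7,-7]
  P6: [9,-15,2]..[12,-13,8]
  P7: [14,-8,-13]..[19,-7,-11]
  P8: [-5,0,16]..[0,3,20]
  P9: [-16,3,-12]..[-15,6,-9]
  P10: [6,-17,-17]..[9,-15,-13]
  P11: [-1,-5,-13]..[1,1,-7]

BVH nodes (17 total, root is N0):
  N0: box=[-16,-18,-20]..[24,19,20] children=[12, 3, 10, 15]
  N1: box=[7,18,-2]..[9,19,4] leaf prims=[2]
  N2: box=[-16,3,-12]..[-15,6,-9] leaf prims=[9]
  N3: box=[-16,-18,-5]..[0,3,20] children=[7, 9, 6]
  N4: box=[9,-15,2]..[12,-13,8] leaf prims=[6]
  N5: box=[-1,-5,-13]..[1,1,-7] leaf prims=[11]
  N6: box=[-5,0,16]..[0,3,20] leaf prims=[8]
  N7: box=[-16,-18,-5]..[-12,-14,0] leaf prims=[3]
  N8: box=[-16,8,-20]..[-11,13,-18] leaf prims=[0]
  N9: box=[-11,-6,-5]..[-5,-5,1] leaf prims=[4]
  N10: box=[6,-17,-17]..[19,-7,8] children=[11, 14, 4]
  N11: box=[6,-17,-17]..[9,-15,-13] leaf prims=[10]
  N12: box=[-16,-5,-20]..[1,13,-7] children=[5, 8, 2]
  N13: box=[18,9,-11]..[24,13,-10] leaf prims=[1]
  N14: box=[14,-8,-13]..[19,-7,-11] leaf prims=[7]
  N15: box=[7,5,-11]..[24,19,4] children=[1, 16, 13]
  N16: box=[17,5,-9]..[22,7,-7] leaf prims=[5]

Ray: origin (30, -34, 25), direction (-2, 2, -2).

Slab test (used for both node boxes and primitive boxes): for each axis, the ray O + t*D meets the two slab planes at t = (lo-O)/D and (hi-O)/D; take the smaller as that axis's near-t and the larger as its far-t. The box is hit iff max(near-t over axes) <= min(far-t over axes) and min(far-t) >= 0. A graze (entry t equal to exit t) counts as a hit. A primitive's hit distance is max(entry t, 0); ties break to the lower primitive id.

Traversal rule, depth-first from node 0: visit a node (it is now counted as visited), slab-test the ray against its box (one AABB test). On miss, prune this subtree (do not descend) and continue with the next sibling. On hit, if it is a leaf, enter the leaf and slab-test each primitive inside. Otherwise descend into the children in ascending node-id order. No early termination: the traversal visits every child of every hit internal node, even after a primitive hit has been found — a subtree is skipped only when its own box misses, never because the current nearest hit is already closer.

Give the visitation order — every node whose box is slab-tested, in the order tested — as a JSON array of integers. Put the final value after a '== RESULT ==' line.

Traverse from the root:
N0 x:[3,23] y:[8,53/2] z:[5/2,45/2] -> hit [8,45/2], descend [3, 10, 12, 15]
  N3 x:[15,23] y:[8,37/2] z:[5/2,15] -> hit [15,15], descend [6, 7, 9]
    N6 x:[15,35/2] y:[17,37/2] z:[5/2,9/2] -> miss, prune
    N7 x:[21,23] y:[8,10] z:[25/2,15] -> miss, prune
    N9 x:[35/2,41/2] y:[14,29/2] z:[12,15] -> miss, prune
  N10 x:[11/2,12] y:[17/2,27/2] z:[17/2,21] -> hit [17/2,12], descend [4, 11, 14]
    N4 x:[9,21/2] y:[19/2,21/2] z:[17/2,23/2] -> hit [19/2,21/2] leaf, test {P6@t=19/2}
    N11 x:[21/2,12] y:[17/2,19/2] z:[19,21] -> miss, prune
    N14 x:[11/2,8] y:[13,27/2] z:[18,19] -> miss, prune
  N12 x:[29/2,23] y:[29/2,47/2] z:[16,45/2] -> hit [16,45/2], descend [2, 5, 8]
    N2 x:[45/2,23] y:[37/2,20] z:[17,37/2] -> miss, prune
    N5 x:[29/2,31/2] y:[29/2,35/2] z:[16,19] -> miss, prune
    N8 x:[41/2,23] y:[21,47/2] z:[43/2,45/2] -> hit [43/2,45/2] leaf, test {P0@t=43/2}
  N15 x:[3,23/2] y:[39/2,53/2] z:[21/2,18] -> miss, prune

14 AABB tests over nodes [0, 3, 6, 7, 9, 10, 4, 11, 14, 12, 2, 5, 8, 15]; 2 leaves entered; closest P6.

== RESULT ==
[0, 3, 6, 7, 9, 10, 4, 11, 14, 12, 2, 5, 8, 15]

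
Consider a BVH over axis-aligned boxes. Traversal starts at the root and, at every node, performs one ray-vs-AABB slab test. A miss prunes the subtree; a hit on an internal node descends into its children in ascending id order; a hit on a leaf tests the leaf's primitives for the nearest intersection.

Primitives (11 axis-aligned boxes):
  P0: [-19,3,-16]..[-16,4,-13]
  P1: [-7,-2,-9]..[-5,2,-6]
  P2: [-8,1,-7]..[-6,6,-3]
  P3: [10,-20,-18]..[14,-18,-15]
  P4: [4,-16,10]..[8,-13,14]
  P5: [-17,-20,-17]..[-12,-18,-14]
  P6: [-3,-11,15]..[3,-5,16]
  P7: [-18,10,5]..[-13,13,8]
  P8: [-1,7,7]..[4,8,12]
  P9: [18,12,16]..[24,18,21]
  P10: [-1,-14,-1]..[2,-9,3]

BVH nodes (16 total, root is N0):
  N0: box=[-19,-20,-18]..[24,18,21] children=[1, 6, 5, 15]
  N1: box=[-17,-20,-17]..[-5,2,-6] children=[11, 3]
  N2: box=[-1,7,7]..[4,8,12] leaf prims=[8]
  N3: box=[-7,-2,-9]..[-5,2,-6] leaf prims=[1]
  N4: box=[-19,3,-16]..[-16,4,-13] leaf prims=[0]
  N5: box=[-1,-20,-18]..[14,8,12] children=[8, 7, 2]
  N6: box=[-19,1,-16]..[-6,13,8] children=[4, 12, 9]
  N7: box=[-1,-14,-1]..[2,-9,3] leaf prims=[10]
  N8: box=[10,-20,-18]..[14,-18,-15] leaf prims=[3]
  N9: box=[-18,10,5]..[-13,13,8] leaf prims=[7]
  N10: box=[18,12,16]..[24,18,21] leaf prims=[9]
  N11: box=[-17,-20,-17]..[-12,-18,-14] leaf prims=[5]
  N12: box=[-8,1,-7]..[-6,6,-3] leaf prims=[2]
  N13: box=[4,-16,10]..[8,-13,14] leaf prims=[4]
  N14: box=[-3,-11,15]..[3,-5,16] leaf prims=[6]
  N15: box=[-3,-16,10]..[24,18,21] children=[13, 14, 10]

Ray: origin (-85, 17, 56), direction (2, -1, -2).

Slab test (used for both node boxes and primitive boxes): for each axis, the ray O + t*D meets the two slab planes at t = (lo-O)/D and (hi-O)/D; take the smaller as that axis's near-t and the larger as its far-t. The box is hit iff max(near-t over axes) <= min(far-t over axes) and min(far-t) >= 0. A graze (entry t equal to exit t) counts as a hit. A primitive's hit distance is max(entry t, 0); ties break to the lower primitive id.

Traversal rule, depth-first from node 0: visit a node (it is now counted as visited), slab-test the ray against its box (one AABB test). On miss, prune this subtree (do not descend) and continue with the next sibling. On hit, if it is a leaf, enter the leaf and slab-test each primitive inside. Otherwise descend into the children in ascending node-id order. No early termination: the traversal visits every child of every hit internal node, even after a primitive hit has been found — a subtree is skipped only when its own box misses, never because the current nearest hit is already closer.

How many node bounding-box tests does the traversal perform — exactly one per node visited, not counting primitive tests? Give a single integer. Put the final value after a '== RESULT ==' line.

Walk:
N0 x:[33,109/2] y:[-1,37] z:[35/2,37] -> hit [33,37], descend [1, 5, 6, 15]
  N1 x:[34,40] y:[15,37] z:[31,73/2] -> hit [34,73/2], descend [3, 11]
    N3 x:[39,40] y:[15,19] z:[31,65/2] -> miss, prune
    N11 x:[34,73/2] y:[35,37] z:[35,73/2] -> hit [35,73/2] leaf, test {P5@t=35}
  N5 x:[42,99/2] y:[9,37] z:[22,37] -> miss, prune
  N6 x:[33,79/2] y:[4,16] z:[24,36] -> miss, prune
  N15 x:[41,109/2] y:[-1,33] z:[35/2,23] -> miss, prune

order=[0, 1, 3, 11, 5, 6, 15]  |boxes|=7  |leaves|=1  hit=P5

== RESULT ==
7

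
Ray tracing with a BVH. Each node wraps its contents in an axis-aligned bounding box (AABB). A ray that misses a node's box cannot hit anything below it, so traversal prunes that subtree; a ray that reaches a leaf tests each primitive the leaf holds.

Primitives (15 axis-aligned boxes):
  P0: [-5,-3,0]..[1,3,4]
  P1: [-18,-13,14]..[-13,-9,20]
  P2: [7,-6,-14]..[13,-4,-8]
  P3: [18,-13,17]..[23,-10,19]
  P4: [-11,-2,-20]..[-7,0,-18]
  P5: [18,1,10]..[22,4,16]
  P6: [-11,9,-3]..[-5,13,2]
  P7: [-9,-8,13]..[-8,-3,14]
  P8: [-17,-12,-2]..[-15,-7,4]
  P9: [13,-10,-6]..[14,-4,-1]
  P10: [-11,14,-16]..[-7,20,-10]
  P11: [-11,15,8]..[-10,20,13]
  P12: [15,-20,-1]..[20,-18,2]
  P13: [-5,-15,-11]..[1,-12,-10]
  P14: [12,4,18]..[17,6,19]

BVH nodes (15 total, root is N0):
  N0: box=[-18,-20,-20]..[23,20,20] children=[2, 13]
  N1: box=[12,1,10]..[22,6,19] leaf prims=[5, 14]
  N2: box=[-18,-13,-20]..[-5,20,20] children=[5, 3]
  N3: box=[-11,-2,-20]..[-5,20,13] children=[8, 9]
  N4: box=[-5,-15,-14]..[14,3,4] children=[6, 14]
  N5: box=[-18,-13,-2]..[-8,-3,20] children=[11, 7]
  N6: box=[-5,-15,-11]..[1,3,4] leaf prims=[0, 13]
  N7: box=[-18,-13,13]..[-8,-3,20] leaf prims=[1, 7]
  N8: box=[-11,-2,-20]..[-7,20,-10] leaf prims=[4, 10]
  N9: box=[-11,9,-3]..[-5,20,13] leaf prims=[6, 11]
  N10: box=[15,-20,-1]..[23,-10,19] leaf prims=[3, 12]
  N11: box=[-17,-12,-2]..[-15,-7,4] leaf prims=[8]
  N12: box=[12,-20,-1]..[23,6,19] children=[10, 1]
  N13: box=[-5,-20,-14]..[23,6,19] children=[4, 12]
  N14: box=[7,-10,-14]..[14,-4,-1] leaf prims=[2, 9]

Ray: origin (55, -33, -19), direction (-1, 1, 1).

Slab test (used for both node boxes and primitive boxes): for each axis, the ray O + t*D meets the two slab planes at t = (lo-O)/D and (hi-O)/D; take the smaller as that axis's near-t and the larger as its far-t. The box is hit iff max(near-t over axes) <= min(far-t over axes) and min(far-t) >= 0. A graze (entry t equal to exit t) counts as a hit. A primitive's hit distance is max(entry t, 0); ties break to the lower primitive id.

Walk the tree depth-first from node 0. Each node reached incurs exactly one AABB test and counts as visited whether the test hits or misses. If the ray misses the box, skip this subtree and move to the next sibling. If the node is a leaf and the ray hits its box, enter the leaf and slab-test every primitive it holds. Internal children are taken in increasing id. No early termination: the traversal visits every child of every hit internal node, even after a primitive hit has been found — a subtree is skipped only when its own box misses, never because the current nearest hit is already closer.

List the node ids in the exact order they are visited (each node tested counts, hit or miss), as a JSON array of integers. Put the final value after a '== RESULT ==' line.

Trace the traversal:
N0 x:[32,73] y:[13,53] z:[-1,39] -> hit [32,39], descend [2, 13]
  N2 x:[60,73] y:[20,53] z:[-1,39] -> miss, prune
  N13 x:[32,60] y:[13,39] z:[5,38] -> hit [32,38], descend [4, 12]
    N4 x:[41,60] y:[18,36] z:[5,23] -> miss, prune
    N12 x:[32,43] y:[13,39] z:[18,38] -> hit [32,38], descend [1, 10]
      N1 x:[33,43] y:[34,39] z:[29,38] -> hit [34,38] leaf, test {P5@t=34, P14@t=38}
      N10 x:[32,40] y:[13,23] z:[18,38] -> miss, prune

Summary -> nodes [0, 2, 13, 4, 12, 1, 10]; box-tests=7; leaf-entries=1; first=P5

== RESULT ==
[0, 2, 13, 4, 12, 1, 10]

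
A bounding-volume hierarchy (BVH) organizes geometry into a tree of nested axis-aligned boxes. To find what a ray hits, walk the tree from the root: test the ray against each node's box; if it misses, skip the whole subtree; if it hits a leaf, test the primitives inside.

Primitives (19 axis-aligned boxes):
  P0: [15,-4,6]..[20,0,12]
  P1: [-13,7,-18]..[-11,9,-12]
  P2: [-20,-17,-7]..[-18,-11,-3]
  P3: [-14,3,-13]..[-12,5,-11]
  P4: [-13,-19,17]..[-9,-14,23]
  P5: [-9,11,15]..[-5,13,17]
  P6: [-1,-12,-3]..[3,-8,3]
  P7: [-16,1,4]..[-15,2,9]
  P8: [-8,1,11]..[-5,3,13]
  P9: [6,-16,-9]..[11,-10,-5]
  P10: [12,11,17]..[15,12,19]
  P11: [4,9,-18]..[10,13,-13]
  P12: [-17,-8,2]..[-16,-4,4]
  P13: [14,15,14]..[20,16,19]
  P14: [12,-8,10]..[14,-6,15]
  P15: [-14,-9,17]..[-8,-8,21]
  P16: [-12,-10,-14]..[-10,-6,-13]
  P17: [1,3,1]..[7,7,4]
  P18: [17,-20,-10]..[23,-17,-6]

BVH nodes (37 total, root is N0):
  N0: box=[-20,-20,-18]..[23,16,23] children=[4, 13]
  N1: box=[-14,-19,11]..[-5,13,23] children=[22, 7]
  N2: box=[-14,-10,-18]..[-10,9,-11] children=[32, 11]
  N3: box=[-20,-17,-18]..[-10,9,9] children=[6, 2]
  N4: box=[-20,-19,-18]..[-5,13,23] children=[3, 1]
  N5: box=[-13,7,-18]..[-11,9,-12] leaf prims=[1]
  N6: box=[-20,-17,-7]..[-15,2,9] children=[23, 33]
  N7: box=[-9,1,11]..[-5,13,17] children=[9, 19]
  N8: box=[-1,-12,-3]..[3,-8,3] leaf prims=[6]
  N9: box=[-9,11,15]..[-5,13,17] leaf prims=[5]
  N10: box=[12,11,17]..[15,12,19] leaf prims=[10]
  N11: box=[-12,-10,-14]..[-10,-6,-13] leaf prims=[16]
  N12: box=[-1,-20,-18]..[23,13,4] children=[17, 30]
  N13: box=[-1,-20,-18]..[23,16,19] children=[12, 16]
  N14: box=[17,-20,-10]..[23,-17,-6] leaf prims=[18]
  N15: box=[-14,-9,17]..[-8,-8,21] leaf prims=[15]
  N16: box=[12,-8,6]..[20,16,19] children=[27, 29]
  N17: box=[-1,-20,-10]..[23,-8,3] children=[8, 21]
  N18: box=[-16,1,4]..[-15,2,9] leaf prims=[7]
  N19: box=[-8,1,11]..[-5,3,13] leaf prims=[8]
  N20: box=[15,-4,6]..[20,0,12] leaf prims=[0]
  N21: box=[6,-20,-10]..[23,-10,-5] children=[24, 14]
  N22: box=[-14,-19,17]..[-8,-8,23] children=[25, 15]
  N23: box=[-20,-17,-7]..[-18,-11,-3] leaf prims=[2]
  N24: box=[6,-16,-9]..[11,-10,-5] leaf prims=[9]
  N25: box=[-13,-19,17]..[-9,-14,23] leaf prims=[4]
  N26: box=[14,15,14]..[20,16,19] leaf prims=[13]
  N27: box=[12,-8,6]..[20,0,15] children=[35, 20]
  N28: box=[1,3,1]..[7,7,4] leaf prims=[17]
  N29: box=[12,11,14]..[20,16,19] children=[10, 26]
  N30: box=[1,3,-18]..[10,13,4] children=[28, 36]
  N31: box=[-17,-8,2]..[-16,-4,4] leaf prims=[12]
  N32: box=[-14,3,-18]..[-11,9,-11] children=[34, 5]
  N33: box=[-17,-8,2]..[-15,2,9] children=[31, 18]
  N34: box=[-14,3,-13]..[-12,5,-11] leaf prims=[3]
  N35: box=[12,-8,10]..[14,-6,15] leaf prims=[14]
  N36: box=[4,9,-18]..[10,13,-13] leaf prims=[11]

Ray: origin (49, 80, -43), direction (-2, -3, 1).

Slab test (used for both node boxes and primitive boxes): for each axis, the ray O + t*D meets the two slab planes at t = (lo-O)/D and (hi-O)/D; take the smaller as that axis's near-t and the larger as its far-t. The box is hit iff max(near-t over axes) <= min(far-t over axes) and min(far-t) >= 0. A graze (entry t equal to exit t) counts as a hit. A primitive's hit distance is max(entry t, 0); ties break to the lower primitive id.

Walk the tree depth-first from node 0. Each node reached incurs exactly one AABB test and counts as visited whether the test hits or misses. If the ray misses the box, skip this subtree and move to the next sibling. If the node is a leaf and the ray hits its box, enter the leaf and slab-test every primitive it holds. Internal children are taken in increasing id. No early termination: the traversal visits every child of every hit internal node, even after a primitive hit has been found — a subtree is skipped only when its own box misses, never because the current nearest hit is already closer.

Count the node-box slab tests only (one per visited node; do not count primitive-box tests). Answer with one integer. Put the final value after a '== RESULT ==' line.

Walk:
N0 x:[13,69/2] y:[64/3,100/3] z:[25,66] -> hit [25,100/3], descend [4, 13]
  N4 x:[27,69/2] y:[67/3,33] z:[25,66] -> hit [27,33], descend [1, 3]
    N1 x:[27,63/2] y:[67/3,33] z:[54,66] -> miss, prune
    N3 x:[59/2,69/2] y:[71/3,97/3] z:[25,52] -> hit [59/2,97/3], descend [2, 6]
      N2 x:[59/2,63/2] y:[71/3,30] z:[25,32] -> hit [59/2,30], descend [11, 32]
        N11 x:[59/2,61/2] y:[86/3,30] z:[29,30] -> hit [59/2,30] leaf, test {P16@t=59/2}
        N32 x:[30,63/2] y:[71/3,77/3] z:[25,32] -> miss, prune
      N6 x:[32,69/2] y:[26,97/3] z:[36,52] -> miss, prune
  N13 x:[13,25] y:[64/3,100/3] z:[25,62] -> hit [25,25], descend [12, 16]
    N12 x:[13,25] y:[67/3,100/3] z:[25,47] -> hit [25,25], descend [17, 30]
      N17 x:[13,25] y:[88/3,100/3] z:[33,46] -> miss, prune
      N30 x:[39/2,24] y:[67/3,77/3] z:[25,47] -> miss, prune
    N16 x:[29/2,37/2] y:[64/3,88/3] z:[49,62] -> miss, prune

13 AABB tests over nodes [0, 4, 1, 3, 2, 11, 32, 6, 13, 12, 17, 30, 16]; 1 leaf entered; closest P16.

== RESULT ==
13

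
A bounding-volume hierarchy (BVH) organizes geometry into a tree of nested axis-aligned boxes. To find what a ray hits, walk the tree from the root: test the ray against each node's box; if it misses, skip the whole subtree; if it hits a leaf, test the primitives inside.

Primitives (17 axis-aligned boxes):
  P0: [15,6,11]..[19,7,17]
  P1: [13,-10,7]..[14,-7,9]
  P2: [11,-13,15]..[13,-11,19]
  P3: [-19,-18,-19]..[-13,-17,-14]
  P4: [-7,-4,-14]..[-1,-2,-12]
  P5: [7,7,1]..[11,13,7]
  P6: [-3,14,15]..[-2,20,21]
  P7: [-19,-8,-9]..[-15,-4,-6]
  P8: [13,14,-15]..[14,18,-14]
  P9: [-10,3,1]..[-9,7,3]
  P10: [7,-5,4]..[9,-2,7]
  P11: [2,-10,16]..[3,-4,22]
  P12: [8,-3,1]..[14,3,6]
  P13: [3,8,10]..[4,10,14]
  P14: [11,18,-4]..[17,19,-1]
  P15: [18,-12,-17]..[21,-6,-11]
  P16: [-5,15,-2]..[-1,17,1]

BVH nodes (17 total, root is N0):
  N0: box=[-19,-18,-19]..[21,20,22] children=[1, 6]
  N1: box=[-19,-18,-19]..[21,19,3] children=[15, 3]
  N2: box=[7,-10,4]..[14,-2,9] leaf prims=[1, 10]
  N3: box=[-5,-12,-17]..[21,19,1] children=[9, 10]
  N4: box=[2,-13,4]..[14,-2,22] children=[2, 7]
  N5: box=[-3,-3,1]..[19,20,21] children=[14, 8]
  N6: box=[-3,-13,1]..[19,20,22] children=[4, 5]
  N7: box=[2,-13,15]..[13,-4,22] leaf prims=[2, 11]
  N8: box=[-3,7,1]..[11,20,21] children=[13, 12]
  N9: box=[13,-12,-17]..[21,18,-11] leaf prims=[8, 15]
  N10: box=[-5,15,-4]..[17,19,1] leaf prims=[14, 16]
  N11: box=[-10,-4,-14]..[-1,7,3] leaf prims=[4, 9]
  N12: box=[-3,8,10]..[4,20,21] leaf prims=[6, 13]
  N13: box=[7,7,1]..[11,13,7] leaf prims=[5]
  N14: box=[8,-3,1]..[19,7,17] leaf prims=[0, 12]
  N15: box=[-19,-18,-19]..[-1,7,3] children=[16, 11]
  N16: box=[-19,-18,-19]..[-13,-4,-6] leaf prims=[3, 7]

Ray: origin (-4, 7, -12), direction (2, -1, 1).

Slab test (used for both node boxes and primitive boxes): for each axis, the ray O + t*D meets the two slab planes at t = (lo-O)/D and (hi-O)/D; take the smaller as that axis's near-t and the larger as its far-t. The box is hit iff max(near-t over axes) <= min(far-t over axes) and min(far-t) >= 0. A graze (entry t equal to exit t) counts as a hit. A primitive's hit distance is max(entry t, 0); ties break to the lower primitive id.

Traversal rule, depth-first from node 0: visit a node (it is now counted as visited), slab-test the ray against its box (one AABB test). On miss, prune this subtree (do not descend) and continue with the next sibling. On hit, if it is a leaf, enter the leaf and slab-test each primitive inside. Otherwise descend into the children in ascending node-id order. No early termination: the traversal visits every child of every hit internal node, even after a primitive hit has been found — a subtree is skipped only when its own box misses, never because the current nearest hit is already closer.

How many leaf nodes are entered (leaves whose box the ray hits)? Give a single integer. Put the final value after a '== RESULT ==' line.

Trace the traversal:
N0 x:[-15/2,25/2] y:[-13,25] z:[-7,34] -> hit [-7,25/2], descend [1, 6]
  N1 x:[-15/2,25/2] y:[-12,25] z:[-7,15] -> hit [-7,25/2], descend [3, 15]
    N3 x:[-1/2,25/2] y:[-12,19] z:[-5,13] -> hit [-1/2,25/2], descend [9, 10]
      N9 x:[17/2,25/2] y:[-11,19] z:[-5,1] -> miss, prune
      N10 x:[-1/2,21/2] y:[-12,-8] z:[8,13] -> miss, prune
    N15 x:[-15/2,3/2] y:[0,25] z:[-7,15] -> hit [0,3/2], descend [11, 16]
      N11 x:[-3,3/2] y:[0,11] z:[-2,15] -> hit [0,3/2] leaf, test {P4(miss), P9(miss)}
      N16 x:[-15/2,-9/2] y:[11,25] z:[-7,6] -> miss, prune
  N6 x:[1/2,23/2] y:[-13,20] z:[13,34] -> miss, prune

9 AABB tests over nodes [0, 1, 3, 9, 10, 15, 11, 16, 6]; 1 leaf entered; closest miss.

== RESULT ==
1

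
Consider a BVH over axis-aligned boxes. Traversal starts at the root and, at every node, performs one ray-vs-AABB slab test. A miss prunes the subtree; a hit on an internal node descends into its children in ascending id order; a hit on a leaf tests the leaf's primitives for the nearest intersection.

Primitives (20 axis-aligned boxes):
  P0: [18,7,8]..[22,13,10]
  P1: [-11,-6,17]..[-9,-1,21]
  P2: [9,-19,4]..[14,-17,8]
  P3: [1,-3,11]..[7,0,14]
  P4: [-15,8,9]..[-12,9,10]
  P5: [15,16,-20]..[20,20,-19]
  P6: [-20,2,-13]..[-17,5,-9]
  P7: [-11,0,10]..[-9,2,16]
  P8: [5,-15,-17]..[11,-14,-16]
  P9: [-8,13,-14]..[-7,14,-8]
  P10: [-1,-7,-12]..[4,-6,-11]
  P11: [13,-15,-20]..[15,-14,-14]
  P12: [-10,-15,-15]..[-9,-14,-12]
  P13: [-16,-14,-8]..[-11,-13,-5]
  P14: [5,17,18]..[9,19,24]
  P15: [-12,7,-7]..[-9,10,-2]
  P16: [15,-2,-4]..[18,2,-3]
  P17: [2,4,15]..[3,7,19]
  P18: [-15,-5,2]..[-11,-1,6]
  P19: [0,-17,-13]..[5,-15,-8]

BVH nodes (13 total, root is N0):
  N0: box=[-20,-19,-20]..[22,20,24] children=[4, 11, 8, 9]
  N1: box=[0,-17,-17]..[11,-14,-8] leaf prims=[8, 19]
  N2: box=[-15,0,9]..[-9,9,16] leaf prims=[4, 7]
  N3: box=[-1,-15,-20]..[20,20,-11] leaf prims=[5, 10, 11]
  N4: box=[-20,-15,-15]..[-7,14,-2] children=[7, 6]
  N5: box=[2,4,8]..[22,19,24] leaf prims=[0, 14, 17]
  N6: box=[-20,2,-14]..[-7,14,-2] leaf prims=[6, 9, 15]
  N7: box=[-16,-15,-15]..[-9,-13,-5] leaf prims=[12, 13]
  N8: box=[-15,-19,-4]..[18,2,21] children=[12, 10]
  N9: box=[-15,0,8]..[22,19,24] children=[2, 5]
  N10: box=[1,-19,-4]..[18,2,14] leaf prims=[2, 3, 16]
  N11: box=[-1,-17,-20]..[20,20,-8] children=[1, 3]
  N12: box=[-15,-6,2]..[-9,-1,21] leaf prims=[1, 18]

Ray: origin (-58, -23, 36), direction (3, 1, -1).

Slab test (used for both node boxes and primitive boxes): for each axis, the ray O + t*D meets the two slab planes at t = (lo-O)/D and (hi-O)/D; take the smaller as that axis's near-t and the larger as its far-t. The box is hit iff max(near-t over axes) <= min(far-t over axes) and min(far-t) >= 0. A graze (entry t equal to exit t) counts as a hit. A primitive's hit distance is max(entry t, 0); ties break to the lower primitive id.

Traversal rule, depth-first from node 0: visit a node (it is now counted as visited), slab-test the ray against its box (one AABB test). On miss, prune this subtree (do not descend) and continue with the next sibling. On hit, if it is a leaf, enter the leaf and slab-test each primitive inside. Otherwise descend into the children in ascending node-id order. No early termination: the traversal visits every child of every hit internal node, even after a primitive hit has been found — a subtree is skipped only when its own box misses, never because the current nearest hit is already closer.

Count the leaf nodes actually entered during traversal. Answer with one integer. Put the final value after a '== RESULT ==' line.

Traverse from the root:
N0 x:[38/3,80/3] y:[4,43] z:[12,56] -> hit [38/3,80/3], descend [4, 8, 9, 11]
  N4 x:[38/3,17] y:[8,37] z:[38,51] -> miss, prune
  N8 x:[43/3,76/3] y:[4,25] z:[15,40] -> hit [15,25], descend [10, 12]
    N10 x:[59/3,76/3] y:[4,25] z:[22,40] -> hit [22,25] leaf, test {P2(miss), P3(miss), P16(miss)}
    N12 x:[43/3,49/3] y:[17,22] z:[15,34] -> miss, prune
  N9 x:[43/3,80/3] y:[23,42] z:[12,28] -> hit [23,80/3], descend [2, 5]
    N2 x:[43/3,49/3] y:[23,32] z:[20,27] -> miss, prune
    N5 x:[20,80/3] y:[27,42] z:[12,28] -> miss, prune
  N11 x:[19,26] y:[6,43] z:[44,56] -> miss, prune

9 AABB tests over nodes [0, 4, 8, 10, 12, 9, 2, 5, 11]; 1 leaf entered; closest miss.

== RESULT ==
1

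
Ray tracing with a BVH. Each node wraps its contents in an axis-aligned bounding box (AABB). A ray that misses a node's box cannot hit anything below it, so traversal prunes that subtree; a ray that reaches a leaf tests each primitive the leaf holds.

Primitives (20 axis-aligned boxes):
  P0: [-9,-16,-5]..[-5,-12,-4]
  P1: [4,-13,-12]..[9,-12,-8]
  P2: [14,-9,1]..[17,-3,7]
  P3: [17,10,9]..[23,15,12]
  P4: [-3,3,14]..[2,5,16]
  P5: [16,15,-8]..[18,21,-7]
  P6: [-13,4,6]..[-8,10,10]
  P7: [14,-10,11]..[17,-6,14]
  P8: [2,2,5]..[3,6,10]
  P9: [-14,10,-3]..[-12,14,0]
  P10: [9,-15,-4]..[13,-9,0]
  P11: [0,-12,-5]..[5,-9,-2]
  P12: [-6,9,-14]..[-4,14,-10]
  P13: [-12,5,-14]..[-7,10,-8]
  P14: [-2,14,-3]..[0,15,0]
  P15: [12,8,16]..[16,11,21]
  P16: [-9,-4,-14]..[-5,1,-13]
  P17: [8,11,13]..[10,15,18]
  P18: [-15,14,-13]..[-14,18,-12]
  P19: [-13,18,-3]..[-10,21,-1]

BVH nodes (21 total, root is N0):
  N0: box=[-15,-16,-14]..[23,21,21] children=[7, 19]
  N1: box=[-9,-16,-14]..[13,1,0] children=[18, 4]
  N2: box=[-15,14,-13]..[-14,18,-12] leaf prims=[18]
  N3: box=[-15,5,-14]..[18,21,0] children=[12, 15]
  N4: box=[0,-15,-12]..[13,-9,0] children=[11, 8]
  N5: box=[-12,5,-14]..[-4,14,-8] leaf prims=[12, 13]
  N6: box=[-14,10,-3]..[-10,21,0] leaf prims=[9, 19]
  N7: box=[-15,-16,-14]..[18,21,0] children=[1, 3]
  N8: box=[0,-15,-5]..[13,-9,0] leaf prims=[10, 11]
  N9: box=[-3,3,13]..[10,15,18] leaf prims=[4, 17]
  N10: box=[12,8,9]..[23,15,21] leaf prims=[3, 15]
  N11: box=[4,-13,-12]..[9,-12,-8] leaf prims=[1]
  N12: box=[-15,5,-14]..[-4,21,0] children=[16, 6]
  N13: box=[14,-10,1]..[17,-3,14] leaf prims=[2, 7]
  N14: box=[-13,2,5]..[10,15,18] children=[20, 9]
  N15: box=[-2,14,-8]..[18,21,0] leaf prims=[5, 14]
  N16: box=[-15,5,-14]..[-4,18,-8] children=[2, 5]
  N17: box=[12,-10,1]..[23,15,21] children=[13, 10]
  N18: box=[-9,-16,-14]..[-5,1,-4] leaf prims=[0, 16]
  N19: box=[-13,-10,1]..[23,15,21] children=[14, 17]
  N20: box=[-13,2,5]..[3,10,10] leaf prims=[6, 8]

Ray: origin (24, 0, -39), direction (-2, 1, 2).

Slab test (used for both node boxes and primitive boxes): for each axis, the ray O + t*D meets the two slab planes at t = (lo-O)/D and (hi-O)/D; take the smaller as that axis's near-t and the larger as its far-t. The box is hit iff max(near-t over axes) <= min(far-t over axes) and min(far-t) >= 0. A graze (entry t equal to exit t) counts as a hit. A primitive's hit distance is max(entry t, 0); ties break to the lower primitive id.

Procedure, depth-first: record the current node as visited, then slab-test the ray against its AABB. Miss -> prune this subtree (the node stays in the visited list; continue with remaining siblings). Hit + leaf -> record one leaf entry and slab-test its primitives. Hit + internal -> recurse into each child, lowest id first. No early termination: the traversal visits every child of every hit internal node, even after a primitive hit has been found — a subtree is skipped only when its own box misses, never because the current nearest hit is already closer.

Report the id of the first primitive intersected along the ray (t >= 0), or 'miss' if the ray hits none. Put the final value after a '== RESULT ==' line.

Trace the traversal:
N0 x:[1/2,39/2] y:[-16,21] z:[25/2,30] -> hit [25/2,39/2], descend [7, 19]
  N7 x:[3,39/2] y:[-16,21] z:[25/2,39/2] -> hit [25/2,39/2], descend [1, 3]
    N1 x:[11/2,33/2] y:[-16,1] z:[25/2,39/2] -> miss, prune
    N3 x:[3,39/2] y:[5,21] z:[25/2,39/2] -> hit [25/2,39/2], descend [12, 15]
      N12 x:[14,39/2] y:[5,21] z:[25/2,39/2] -> hit [14,39/2], descend [6, 16]
        N6 x:[17,19] y:[10,21] z:[18,39/2] -> hit [18,19] leaf, test {P9(miss), P19@t=18}
        N16 x:[14,39/2] y:[5,18] z:[25/2,31/2] -> hit [14,31/2], descend [2, 5]
          N2 x:[19,39/2] y:[14,18] z:[13,27/2] -> miss, prune
          N5 x:[14,18] y:[5,14] z:[25/2,31/2] -> hit [14,14] leaf, test {P12@t=14, P13(miss)}
      N15 x:[3,13] y:[14,21] z:[31/2,39/2] -> miss, prune
  N19 x:[1/2,37/2] y:[-10,15] z:[20,30] -> miss, prune

11 AABB tests over nodes [0, 7, 1, 3, 12, 6, 16, 2, 5, 15, 19]; 2 leaves entered; closest P12.

== RESULT ==
12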